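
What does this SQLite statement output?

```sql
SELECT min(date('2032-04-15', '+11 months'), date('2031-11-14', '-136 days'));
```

date('2032-04-15', '+11 months') → 2033-03-15.
date('2031-11-14', '-136 days') → 2031-07-01.
Earlier of the two is 2031-07-01.

2031-07-01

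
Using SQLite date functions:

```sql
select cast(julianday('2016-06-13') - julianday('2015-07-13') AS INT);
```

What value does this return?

18 days remain in July 2015 after the 13th (31 − 13).
Full months from August 2015 through May 2016 contribute their day counts.
Then 13 days into June 2016.
Total: 18 + 31 + 30 + 31 + 30 + 31 + 31 + 29 + 31 + 30 + 31 + 13 = 336.

336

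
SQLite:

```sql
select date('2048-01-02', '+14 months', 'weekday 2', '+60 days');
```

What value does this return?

Adding +14 months to 2048-01-02 gives 2049-03-02.
`weekday 2` advances to the next Tuesday; 2049-03-02 is already a Tuesday, so it stays at 2049-03-02.
Applying '+60 days' to 2049-03-02: counting 60 days forward gives 2049-05-01.

2049-05-01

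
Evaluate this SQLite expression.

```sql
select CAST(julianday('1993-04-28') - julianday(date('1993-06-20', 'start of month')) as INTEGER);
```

`start of month` rewinds 1993-06-20 to 1993-06-01.
2 days remain in April 1993 after the 28th (30 − 28).
May 1993: 31 days.
Then 1 day into June 1993.
Total: 2 + 31 + 1 = 34.
The subtraction is earlier − later, so the result is −34 → -34.

-34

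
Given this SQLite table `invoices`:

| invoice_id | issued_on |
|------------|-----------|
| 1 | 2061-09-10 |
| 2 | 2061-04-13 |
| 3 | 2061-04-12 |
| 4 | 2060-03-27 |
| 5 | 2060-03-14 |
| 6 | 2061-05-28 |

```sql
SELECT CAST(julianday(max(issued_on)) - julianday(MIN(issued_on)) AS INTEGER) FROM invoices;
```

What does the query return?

MIN = 2060-03-14, MAX = 2061-09-10.
17 days remain in March 2060 after the 14th (31 − 14).
Full months from April 2060 through August 2061 contribute their day counts.
Then 10 days into September 2061.
Total: 17 + 30 + 31 + 30 + 31 + 31 + 30 + 31 + 30 + 31 + 31 + 28 + 31 + 30 + 31 + 30 + 31 + 31 + 10 = 545.

545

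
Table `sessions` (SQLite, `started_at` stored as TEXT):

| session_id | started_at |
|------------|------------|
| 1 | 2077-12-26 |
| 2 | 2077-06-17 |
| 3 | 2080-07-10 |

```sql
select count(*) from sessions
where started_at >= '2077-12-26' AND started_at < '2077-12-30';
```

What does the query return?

Rows in [2077-12-26, 2077-12-30): 2077-12-26 → 1 row.

1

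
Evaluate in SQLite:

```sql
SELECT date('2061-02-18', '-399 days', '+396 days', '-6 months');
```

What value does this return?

2060-08-15

Applying '-399 days' to 2061-02-18: counting 399 days back gives 2060-01-16.
Applying '+396 days' to 2060-01-16: counting 396 days forward gives 2061-02-15.
Adding -6 months to 2061-02-15 gives 2060-08-15.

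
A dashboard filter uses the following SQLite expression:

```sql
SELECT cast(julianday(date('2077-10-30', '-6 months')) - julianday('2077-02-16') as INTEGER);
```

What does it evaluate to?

73

Adding -6 months to 2077-10-30 gives 2077-04-30.
12 days remain in February 2077 after the 16th (28 − 16).
March 2077: 31 days.
Then 30 days into April 2077.
Total: 12 + 31 + 30 = 73.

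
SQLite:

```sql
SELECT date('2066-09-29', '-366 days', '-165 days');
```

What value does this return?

2065-04-16

Applying '-366 days' to 2066-09-29: counting 366 days back gives 2065-09-28.
Applying '-165 days' to 2065-09-28: counting 165 days back gives 2065-04-16.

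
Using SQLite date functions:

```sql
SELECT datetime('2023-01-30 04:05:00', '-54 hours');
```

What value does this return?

2023-01-27 22:05:00

-54 hours from 2023-01-30 04:05:00 is 2023-01-27 22:05:00 (crosses midnight).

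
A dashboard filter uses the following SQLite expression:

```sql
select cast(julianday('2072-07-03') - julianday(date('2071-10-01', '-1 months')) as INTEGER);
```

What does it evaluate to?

Adding -1 month to 2071-10-01 gives 2071-09-01.
29 days remain in September 2071 after the 1st (30 − 1).
Full months from October 2071 through June 2072 contribute their day counts.
Then 3 days into July 2072.
Total: 29 + 31 + 30 + 31 + 31 + 29 + 31 + 30 + 31 + 30 + 3 = 306.

306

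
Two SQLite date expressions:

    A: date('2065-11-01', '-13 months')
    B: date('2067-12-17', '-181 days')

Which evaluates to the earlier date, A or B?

A

A = 2064-10-01.
B = 2067-06-19.
A is earlier.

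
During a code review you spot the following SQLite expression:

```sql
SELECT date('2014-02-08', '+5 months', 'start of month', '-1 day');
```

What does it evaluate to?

Adding +5 months to 2014-02-08 gives 2014-07-08.
`start of month` rewinds 2014-07-08 to 2014-07-01.
Going back 1 day from 2014-07-01 reaches 2014-06-30 (last day of June, 30 days).

2014-06-30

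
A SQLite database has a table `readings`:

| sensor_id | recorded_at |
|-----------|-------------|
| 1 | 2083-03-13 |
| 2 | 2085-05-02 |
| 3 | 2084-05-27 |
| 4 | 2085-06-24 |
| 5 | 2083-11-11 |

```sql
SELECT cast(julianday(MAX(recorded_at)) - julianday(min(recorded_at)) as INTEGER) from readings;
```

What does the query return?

834

MIN = 2083-03-13, MAX = 2085-06-24.
18 days remain in March 2083 after the 13th (31 − 13).
Full months from April 2083 through May 2085 contribute their day counts.
Then 24 days into June 2085.
Total: 18 + 30 + 31 + 30 + 31 + 31 + 30 + 31 + 30 + 31 + 31 + 29 + 31 + 30 + 31 + 30 + 31 + 31 + 30 + 31 + 30 + 31 + 31 + 28 + 31 + 30 + 31 + 24 = 834.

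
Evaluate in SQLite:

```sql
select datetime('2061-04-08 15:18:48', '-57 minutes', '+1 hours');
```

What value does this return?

2061-04-08 15:21:48

-57 minutes from 2061-04-08 15:18:48 is 2061-04-08 14:21:48.
+1 hours from 2061-04-08 14:21:48 is 2061-04-08 15:21:48.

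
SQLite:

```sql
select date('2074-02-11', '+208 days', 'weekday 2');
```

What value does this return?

Applying '+208 days' to 2074-02-11: counting 208 days forward gives 2074-09-07.
`weekday 2` advances to the next Tuesday; 2074-09-07 is a Friday, so it moves forward to 2074-09-11.

2074-09-11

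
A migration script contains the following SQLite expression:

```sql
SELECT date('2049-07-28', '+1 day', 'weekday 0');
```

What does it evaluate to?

2049-08-01

Advancing 1 more day within July lands on 2049-07-29.
`weekday 0` advances to the next Sunday; 2049-07-29 is a Thursday, so it moves forward to 2049-08-01.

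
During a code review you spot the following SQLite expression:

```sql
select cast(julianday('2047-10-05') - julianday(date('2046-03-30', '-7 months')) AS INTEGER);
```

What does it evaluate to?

Adding -7 months to 2046-03-30 gives 2045-08-30.
1 day remains in August 2045 after the 30th (31 − 30).
Full months from September 2045 through September 2047 contribute their day counts.
Then 5 days into October 2047.
Total: 1 + 30 + 31 + 30 + 31 + 31 + 28 + 31 + 30 + 31 + 30 + 31 + 31 + 30 + 31 + 30 + 31 + 31 + 28 + 31 + 30 + 31 + 30 + 31 + 31 + 30 + 5 = 766.

766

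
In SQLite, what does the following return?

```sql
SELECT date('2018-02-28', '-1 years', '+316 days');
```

2018-01-10

Adding -1 year to 2018-02-28 gives 2017-02-28.
Applying '+316 days' to 2017-02-28: counting 316 days forward gives 2018-01-10.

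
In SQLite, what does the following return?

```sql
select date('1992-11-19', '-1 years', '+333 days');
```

1992-10-17

Adding -1 year to 1992-11-19 gives 1991-11-19.
Applying '+333 days' to 1991-11-19: counting 333 days forward gives 1992-10-17.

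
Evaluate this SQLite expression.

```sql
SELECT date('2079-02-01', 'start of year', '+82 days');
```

2079-03-24

`start of year` rewinds 2079-02-01 to 2079-01-01.
Applying '+82 days' to 2079-01-01: counting 82 days forward gives 2079-03-24.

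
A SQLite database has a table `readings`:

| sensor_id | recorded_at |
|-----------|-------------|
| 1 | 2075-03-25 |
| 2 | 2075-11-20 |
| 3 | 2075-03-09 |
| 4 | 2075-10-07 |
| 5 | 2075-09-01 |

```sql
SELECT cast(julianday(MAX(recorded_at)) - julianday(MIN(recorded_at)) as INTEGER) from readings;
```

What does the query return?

256

MIN = 2075-03-09, MAX = 2075-11-20.
22 days remain in March 2075 after the 9th (31 − 9).
Full months from April 2075 through October 2075 contribute their day counts.
Then 20 days into November 2075.
Total: 22 + 30 + 31 + 30 + 31 + 31 + 30 + 31 + 20 = 256.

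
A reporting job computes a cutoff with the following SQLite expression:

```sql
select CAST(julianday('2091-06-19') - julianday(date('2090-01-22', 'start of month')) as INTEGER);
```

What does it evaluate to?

`start of month` rewinds 2090-01-22 to 2090-01-01.
30 days remain in January 2090 after the 1st (31 − 1).
Full months from February 2090 through May 2091 contribute their day counts.
Then 19 days into June 2091.
Total: 30 + 28 + 31 + 30 + 31 + 30 + 31 + 31 + 30 + 31 + 30 + 31 + 31 + 28 + 31 + 30 + 31 + 19 = 534.

534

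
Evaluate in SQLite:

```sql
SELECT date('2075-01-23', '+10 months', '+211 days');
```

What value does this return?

Adding +10 months to 2075-01-23 gives 2075-11-23.
Applying '+211 days' to 2075-11-23: counting 211 days forward gives 2076-06-21.

2076-06-21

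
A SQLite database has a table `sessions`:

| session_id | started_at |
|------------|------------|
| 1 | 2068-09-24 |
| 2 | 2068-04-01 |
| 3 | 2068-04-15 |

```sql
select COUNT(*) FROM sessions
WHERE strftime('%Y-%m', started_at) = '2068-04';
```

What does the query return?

Rows with year-month 2068-04: 2068-04-01, 2068-04-15 → 2.

2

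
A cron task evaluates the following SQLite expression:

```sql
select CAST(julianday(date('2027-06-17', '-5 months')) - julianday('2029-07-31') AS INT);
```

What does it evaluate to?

Adding -5 months to 2027-06-17 gives 2027-01-17.
14 days remain in January 2027 after the 17th (31 − 17).
Full months from February 2027 through June 2029 contribute their day counts.
Then 31 days into July 2029.
Total: 14 + 28 + 31 + 30 + 31 + 30 + 31 + 31 + 30 + 31 + 30 + 31 + 31 + 29 + 31 + 30 + 31 + 30 + 31 + 31 + 30 + 31 + 30 + 31 + 31 + 28 + 31 + 30 + 31 + 30 + 31 = 926.
The subtraction is earlier − later, so the result is −926 → -926.

-926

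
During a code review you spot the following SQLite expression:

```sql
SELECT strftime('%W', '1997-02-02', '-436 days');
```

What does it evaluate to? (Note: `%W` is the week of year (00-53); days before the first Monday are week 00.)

47

First apply '-436 days': 1997-02-02 → 1995-11-24.
1995-11-24 is a Friday. SQLite's %W counts Mondays since the year started; the result is 47.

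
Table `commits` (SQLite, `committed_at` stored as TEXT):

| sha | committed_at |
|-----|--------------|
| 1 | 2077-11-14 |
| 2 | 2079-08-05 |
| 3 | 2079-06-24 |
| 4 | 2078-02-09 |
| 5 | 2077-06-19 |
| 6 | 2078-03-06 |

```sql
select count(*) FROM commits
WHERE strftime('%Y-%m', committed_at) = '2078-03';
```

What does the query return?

1

Rows with year-month 2078-03: 2078-03-06 → 1.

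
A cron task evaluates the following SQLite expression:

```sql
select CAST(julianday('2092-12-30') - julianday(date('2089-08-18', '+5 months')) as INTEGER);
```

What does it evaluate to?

Adding +5 months to 2089-08-18 gives 2090-01-18.
13 days remain in January 2090 after the 18th (31 − 18).
Full months from February 2090 through November 2092 contribute their day counts.
Then 30 days into December 2092.
Total: 13 + 28 + 31 + 30 + 31 + 30 + 31 + 31 + 30 + 31 + 30 + 31 + 31 + 28 + 31 + 30 + 31 + 30 + 31 + 31 + 30 + 31 + 30 + 31 + 31 + 29 + 31 + 30 + 31 + 30 + 31 + 31 + 30 + 31 + 30 + 30 = 1077.

1077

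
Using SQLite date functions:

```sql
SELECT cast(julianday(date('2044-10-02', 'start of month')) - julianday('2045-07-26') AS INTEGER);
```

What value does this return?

-298

`start of month` rewinds 2044-10-02 to 2044-10-01.
30 days remain in October 2044 after the 1st (31 − 1).
Full months from November 2044 through June 2045 contribute their day counts.
Then 26 days into July 2045.
Total: 30 + 30 + 31 + 31 + 28 + 31 + 30 + 31 + 30 + 26 = 298.
The subtraction is earlier − later, so the result is −298 → -298.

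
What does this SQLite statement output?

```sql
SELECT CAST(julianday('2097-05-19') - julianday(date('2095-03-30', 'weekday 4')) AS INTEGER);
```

780

`weekday 4` advances to the next Thursday; 2095-03-30 is a Wednesday, so it moves forward to 2095-03-31.
0 days remain in March 2095 after the 31st (31 − 31).
Full months from April 2095 through April 2097 contribute their day counts.
Then 19 days into May 2097.
Total: 0 + 30 + 31 + 30 + 31 + 31 + 30 + 31 + 30 + 31 + 31 + 29 + 31 + 30 + 31 + 30 + 31 + 31 + 30 + 31 + 30 + 31 + 31 + 28 + 31 + 30 + 19 = 780.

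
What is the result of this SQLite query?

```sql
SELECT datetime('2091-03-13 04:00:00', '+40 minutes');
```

2091-03-13 04:40:00

+40 minutes from 2091-03-13 04:00:00 is 2091-03-13 04:40:00.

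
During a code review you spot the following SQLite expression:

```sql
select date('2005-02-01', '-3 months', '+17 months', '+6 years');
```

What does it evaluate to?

2012-04-01

Adding -3 months to 2005-02-01 gives 2004-11-01.
Adding +17 months to 2004-11-01 gives 2006-04-01.
Adding +6 years to 2006-04-01 gives 2012-04-01.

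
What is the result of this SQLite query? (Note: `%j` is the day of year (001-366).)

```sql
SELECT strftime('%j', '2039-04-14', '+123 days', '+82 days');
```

First apply '+123 days', '+82 days': 2039-04-14 → 2039-11-05.
Day-of-year for 2039-11-05: days since 2039-01-01 inclusive = 309, zero-padded to 309.

309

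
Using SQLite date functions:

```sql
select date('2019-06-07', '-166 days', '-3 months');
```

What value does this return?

2018-09-23

Applying '-166 days' to 2019-06-07: counting 166 days back gives 2018-12-23.
Adding -3 months to 2018-12-23 gives 2018-09-23.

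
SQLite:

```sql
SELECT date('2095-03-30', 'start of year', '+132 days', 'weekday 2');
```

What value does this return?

`start of year` rewinds 2095-03-30 to 2095-01-01.
Applying '+132 days' to 2095-01-01: counting 132 days forward gives 2095-05-13.
`weekday 2` advances to the next Tuesday; 2095-05-13 is a Friday, so it moves forward to 2095-05-17.

2095-05-17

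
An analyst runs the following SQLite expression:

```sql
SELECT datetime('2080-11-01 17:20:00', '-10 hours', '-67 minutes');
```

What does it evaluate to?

2080-11-01 06:13:00

-10 hours from 2080-11-01 17:20:00 is 2080-11-01 07:20:00.
67 minutes = 1h 7m; -67 minutes from 2080-11-01 07:20:00 is 2080-11-01 06:13:00.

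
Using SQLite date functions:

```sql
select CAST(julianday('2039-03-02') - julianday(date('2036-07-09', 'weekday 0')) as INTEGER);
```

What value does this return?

`weekday 0` advances to the next Sunday; 2036-07-09 is a Wednesday, so it moves forward to 2036-07-13.
18 days remain in July 2036 after the 13th (31 − 13).
Full months from August 2036 through February 2039 contribute their day counts.
Then 2 days into March 2039.
Total: 18 + 31 + 30 + 31 + 30 + 31 + 31 + 28 + 31 + 30 + 31 + 30 + 31 + 31 + 30 + 31 + 30 + 31 + 31 + 28 + 31 + 30 + 31 + 30 + 31 + 31 + 30 + 31 + 30 + 31 + 31 + 28 + 2 = 962.

962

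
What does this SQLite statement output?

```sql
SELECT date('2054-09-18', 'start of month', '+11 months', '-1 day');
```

`start of month` rewinds 2054-09-18 to 2054-09-01.
Adding +11 months to 2054-09-01 gives 2055-08-01.
Going back 1 day from 2055-08-01 reaches 2055-07-31 (last day of July, 31 days).

2055-07-31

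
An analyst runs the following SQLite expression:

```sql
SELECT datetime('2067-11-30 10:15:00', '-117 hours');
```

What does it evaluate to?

2067-11-25 13:15:00

-117 hours from 2067-11-30 10:15:00 is 2067-11-25 13:15:00 (crosses midnight).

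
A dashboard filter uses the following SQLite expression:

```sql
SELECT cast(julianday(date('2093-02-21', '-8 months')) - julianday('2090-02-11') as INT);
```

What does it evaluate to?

861

Adding -8 months to 2093-02-21 gives 2092-06-21.
17 days remain in February 2090 after the 11th (28 − 11).
Full months from March 2090 through May 2092 contribute their day counts.
Then 21 days into June 2092.
Total: 17 + 31 + 30 + 31 + 30 + 31 + 31 + 30 + 31 + 30 + 31 + 31 + 28 + 31 + 30 + 31 + 30 + 31 + 31 + 30 + 31 + 30 + 31 + 31 + 29 + 31 + 30 + 31 + 21 = 861.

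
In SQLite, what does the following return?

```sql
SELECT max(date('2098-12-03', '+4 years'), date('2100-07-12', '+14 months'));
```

2102-12-03

date('2098-12-03', '+4 years') → 2102-12-03.
date('2100-07-12', '+14 months') → 2101-09-12.
Later of the two is 2102-12-03.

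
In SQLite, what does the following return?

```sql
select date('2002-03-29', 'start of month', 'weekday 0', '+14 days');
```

2002-03-17

`start of month` rewinds 2002-03-29 to 2002-03-01.
`weekday 0` advances to the next Sunday; 2002-03-01 is a Friday, so it moves forward to 2002-03-03.
Advancing 14 more days within March lands on 2002-03-17.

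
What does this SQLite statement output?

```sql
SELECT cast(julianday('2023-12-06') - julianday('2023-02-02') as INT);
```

26 days remain in February 2023 after the 2nd (28 − 2).
Full months from March 2023 through November 2023 contribute their day counts.
Then 6 days into December 2023.
Total: 26 + 31 + 30 + 31 + 30 + 31 + 31 + 30 + 31 + 30 + 6 = 307.

307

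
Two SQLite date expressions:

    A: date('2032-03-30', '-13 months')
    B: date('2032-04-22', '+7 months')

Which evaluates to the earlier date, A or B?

A

A = 2031-03-02.
B = 2032-11-22.
A is earlier.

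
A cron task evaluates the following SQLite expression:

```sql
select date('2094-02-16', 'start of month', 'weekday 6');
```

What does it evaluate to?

2094-02-06

`start of month` rewinds 2094-02-16 to 2094-02-01.
`weekday 6` advances to the next Saturday; 2094-02-01 is a Monday, so it moves forward to 2094-02-06.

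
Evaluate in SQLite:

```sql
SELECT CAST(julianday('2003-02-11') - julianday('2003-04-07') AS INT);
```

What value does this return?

17 days remain in February 2003 after the 11th (28 − 11).
March 2003: 31 days.
Then 7 days into April 2003.
Total: 17 + 31 + 7 = 55.
The subtraction is earlier − later, so the result is −55 → -55.

-55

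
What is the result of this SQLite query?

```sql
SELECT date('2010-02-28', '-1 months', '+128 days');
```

Adding -1 month to 2010-02-28 gives 2010-01-28.
Applying '+128 days' to 2010-01-28: counting 128 days forward gives 2010-06-05.

2010-06-05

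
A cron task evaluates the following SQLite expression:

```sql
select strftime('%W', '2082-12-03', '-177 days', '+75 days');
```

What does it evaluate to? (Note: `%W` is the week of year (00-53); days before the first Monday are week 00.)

First apply '-177 days', '+75 days': 2082-12-03 → 2082-08-23.
2082-08-23 is a Sunday. SQLite's %W counts Mondays since the year started; the result is 33.

33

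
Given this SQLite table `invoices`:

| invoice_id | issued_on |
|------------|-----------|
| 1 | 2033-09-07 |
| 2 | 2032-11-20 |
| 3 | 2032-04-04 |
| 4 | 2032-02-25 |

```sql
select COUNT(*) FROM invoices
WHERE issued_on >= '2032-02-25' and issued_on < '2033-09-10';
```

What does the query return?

Rows in [2032-02-25, 2033-09-10): 2033-09-07, 2032-11-20, 2032-04-04, 2032-02-25 → 4 rows.

4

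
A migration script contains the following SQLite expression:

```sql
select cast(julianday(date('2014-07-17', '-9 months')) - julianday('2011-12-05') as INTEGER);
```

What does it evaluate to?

Adding -9 months to 2014-07-17 gives 2013-10-17.
26 days remain in December 2011 after the 5th (31 − 5).
Full months from January 2012 through September 2013 contribute their day counts.
Then 17 days into October 2013.
Total: 26 + 31 + 29 + 31 + 30 + 31 + 30 + 31 + 31 + 30 + 31 + 30 + 31 + 31 + 28 + 31 + 30 + 31 + 30 + 31 + 31 + 30 + 17 = 682.

682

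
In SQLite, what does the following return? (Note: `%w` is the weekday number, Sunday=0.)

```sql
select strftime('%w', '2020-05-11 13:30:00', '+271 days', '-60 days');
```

2

First apply '+271 days', '-60 days': 2020-05-11 13:30:00 → 2020-12-08 13:30:00.
2020-12-08 is a Tuesday; with Sunday=0 that is 2.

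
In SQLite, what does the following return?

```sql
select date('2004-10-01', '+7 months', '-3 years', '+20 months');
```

Adding +7 months to 2004-10-01 gives 2005-05-01.
Adding -3 years to 2005-05-01 gives 2002-05-01.
Adding +20 months to 2002-05-01 gives 2004-01-01.

2004-01-01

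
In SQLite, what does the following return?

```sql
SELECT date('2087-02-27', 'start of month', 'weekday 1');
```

`start of month` rewinds 2087-02-27 to 2087-02-01.
`weekday 1` advances to the next Monday; 2087-02-01 is a Saturday, so it moves forward to 2087-02-03.

2087-02-03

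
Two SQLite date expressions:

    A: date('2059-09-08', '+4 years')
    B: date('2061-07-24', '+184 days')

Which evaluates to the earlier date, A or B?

B

A = 2063-09-08.
B = 2062-01-24.
B is earlier.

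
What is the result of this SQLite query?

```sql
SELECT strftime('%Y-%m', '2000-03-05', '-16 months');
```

1998-11

First apply '-16 months': 2000-03-05 → 1998-11-05.
`%Y-%m` extracts the year-month: 1998-11.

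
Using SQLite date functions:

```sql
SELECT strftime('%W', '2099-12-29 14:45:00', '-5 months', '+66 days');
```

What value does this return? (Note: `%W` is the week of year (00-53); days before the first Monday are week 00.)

39

First apply '-5 months', '+66 days': 2099-12-29 14:45:00 → 2099-10-03 14:45:00.
2099-10-03 is a Saturday. SQLite's %W counts Mondays since the year started; the result is 39.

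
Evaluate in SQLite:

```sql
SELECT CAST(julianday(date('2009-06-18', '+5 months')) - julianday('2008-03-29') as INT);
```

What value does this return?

Adding +5 months to 2009-06-18 gives 2009-11-18.
2 days remain in March 2008 after the 29th (31 − 29).
Full months from April 2008 through October 2009 contribute their day counts.
Then 18 days into November 2009.
Total: 2 + 30 + 31 + 30 + 31 + 31 + 30 + 31 + 30 + 31 + 31 + 28 + 31 + 30 + 31 + 30 + 31 + 31 + 30 + 31 + 18 = 599.

599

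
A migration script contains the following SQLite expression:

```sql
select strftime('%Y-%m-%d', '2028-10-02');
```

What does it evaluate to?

2028-10-02

`%Y-%m-%d` extracts the ISO date: 2028-10-02.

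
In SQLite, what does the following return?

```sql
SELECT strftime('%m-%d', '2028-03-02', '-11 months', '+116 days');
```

First apply '-11 months', '+116 days': 2028-03-02 → 2027-07-27.
`%m-%d` extracts the month-day: 07-27.

07-27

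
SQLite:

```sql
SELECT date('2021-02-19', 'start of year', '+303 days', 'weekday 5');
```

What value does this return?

2021-11-05

`start of year` rewinds 2021-02-19 to 2021-01-01.
Applying '+303 days' to 2021-01-01: counting 303 days forward gives 2021-10-31.
`weekday 5` advances to the next Friday; 2021-10-31 is a Sunday, so it moves forward to 2021-11-05.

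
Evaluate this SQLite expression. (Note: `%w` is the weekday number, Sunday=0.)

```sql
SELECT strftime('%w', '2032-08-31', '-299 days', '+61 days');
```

First apply '-299 days', '+61 days': 2032-08-31 → 2032-01-06.
2032-01-06 is a Tuesday; with Sunday=0 that is 2.

2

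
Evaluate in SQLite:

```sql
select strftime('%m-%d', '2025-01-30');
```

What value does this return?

01-30

`%m-%d` extracts the month-day: 01-30.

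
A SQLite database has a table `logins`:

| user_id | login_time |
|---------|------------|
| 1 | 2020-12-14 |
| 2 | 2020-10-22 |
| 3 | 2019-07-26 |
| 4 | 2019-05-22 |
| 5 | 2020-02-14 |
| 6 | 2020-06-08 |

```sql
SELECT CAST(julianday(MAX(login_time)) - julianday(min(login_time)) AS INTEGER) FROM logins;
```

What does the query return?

572

MIN = 2019-05-22, MAX = 2020-12-14.
9 days remain in May 2019 after the 22nd (31 − 22).
Full months from June 2019 through November 2020 contribute their day counts.
Then 14 days into December 2020.
Total: 9 + 30 + 31 + 31 + 30 + 31 + 30 + 31 + 31 + 29 + 31 + 30 + 31 + 30 + 31 + 31 + 30 + 31 + 30 + 14 = 572.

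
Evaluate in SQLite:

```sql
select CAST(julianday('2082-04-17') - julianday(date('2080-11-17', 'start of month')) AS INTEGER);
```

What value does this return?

`start of month` rewinds 2080-11-17 to 2080-11-01.
29 days remain in November 2080 after the 1st (30 − 1).
Full months from December 2080 through March 2082 contribute their day counts.
Then 17 days into April 2082.
Total: 29 + 31 + 31 + 28 + 31 + 30 + 31 + 30 + 31 + 31 + 30 + 31 + 30 + 31 + 31 + 28 + 31 + 17 = 532.

532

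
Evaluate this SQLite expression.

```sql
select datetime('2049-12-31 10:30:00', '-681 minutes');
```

681 minutes = 11h 21m; -681 minutes from 2049-12-31 10:30:00 is 2049-12-30 23:09:00 (crosses midnight).

2049-12-30 23:09:00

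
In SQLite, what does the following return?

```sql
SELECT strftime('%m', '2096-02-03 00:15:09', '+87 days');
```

04

First apply '+87 days': 2096-02-03 00:15:09 → 2096-04-30 00:15:09.
`%m` extracts the 2-digit month (01-12): 04.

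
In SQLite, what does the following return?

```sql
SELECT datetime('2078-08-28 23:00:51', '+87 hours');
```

+87 hours from 2078-08-28 23:00:51 is 2078-09-01 14:00:51 (crosses midnight).

2078-09-01 14:00:51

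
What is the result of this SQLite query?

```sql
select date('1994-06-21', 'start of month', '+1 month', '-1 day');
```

1994-06-30

`start of month` rewinds 1994-06-21 to 1994-06-01.
Adding +1 month to 1994-06-01 gives 1994-07-01.
Going back 1 day from 1994-07-01 reaches 1994-06-30 (last day of June, 30 days).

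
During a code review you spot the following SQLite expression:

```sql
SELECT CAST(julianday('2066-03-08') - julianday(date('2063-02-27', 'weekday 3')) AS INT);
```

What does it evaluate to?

1104

`weekday 3` advances to the next Wednesday; 2063-02-27 is a Tuesday, so it moves forward to 2063-02-28.
0 days remain in February 2063 after the 28th (28 − 28).
Full months from March 2063 through February 2066 contribute their day counts.
Then 8 days into March 2066.
Total: 0 + 31 + 30 + 31 + 30 + 31 + 31 + 30 + 31 + 30 + 31 + 31 + 29 + 31 + 30 + 31 + 30 + 31 + 31 + 30 + 31 + 30 + 31 + 31 + 28 + 31 + 30 + 31 + 30 + 31 + 31 + 30 + 31 + 30 + 31 + 31 + 28 + 8 = 1104.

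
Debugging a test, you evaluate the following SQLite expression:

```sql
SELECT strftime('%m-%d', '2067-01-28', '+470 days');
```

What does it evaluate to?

05-12

First apply '+470 days': 2067-01-28 → 2068-05-12.
`%m-%d` extracts the month-day: 05-12.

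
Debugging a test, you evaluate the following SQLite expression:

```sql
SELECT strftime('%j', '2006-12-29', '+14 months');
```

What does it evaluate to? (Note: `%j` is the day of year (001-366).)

First apply '+14 months': 2006-12-29 → 2008-02-29.
Day-of-year for 2008-02-29: days since 2008-01-01 inclusive = 60, zero-padded to 060.

060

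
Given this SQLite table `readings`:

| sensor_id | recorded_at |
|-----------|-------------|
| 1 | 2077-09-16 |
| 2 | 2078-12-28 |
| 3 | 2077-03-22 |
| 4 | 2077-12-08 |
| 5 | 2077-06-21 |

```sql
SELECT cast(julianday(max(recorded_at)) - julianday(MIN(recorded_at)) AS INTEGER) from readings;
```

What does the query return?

646

MIN = 2077-03-22, MAX = 2078-12-28.
9 days remain in March 2077 after the 22nd (31 − 22).
Full months from April 2077 through November 2078 contribute their day counts.
Then 28 days into December 2078.
Total: 9 + 30 + 31 + 30 + 31 + 31 + 30 + 31 + 30 + 31 + 31 + 28 + 31 + 30 + 31 + 30 + 31 + 31 + 30 + 31 + 30 + 28 = 646.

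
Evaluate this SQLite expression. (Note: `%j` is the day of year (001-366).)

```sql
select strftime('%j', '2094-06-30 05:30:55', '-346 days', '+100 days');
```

First apply '-346 days', '+100 days': 2094-06-30 05:30:55 → 2093-10-27 05:30:55.
Day-of-year for 2093-10-27: days since 2093-01-01 inclusive = 300, zero-padded to 300.

300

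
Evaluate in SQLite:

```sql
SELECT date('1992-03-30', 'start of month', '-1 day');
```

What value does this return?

`start of month` rewinds 1992-03-30 to 1992-03-01.
Going back 1 day from 1992-03-01 reaches 1992-02-29 (last day of February, 29 days).

1992-02-29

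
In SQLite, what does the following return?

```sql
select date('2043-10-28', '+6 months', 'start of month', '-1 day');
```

Adding +6 months to 2043-10-28 gives 2044-04-28.
`start of month` rewinds 2044-04-28 to 2044-04-01.
Going back 1 day from 2044-04-01 reaches 2044-03-31 (last day of March, 31 days).

2044-03-31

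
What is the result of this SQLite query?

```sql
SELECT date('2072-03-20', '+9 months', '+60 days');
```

2073-02-18

Adding +9 months to 2072-03-20 gives 2072-12-20.
Applying '+60 days' to 2072-12-20: counting 60 days forward gives 2073-02-18.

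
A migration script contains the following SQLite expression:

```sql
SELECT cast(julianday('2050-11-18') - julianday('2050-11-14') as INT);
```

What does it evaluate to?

4

Both dates are in November 2050: 18 − 14 = 4.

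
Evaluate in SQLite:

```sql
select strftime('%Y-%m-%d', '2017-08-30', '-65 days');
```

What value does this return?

2017-06-26

First apply '-65 days': 2017-08-30 → 2017-06-26.
`%Y-%m-%d` extracts the ISO date: 2017-06-26.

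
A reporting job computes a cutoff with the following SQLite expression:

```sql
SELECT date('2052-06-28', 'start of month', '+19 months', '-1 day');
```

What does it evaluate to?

2053-12-31

`start of month` rewinds 2052-06-28 to 2052-06-01.
Adding +19 months to 2052-06-01 gives 2054-01-01.
Going back 1 day from 2054-01-01 reaches 2053-12-31 (last day of December, 31 days).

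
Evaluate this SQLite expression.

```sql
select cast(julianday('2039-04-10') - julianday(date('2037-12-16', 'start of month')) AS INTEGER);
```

`start of month` rewinds 2037-12-16 to 2037-12-01.
30 days remain in December 2037 after the 1st (31 − 1).
Full months from January 2038 through March 2039 contribute their day counts.
Then 10 days into April 2039.
Total: 30 + 31 + 28 + 31 + 30 + 31 + 30 + 31 + 31 + 30 + 31 + 30 + 31 + 31 + 28 + 31 + 10 = 495.

495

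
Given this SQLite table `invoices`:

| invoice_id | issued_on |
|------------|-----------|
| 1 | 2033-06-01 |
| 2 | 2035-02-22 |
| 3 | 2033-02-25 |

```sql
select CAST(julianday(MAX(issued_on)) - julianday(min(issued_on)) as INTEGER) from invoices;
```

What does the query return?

MIN = 2033-02-25, MAX = 2035-02-22.
3 days remain in February 2033 after the 25th (28 − 25).
Full months from March 2033 through January 2035 contribute their day counts.
Then 22 days into February 2035.
Total: 3 + 31 + 30 + 31 + 30 + 31 + 31 + 30 + 31 + 30 + 31 + 31 + 28 + 31 + 30 + 31 + 30 + 31 + 31 + 30 + 31 + 30 + 31 + 31 + 22 = 727.

727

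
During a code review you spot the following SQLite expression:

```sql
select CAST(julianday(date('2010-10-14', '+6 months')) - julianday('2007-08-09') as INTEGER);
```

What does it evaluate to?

1344

Adding +6 months to 2010-10-14 gives 2011-04-14.
22 days remain in August 2007 after the 9th (31 − 9).
Full months from September 2007 through March 2011 contribute their day counts.
Then 14 days into April 2011.
Total: 22 + 30 + 31 + 30 + 31 + 31 + 29 + 31 + 30 + 31 + 30 + 31 + 31 + 30 + 31 + 30 + 31 + 31 + 28 + 31 + 30 + 31 + 30 + 31 + 31 + 30 + 31 + 30 + 31 + 31 + 28 + 31 + 30 + 31 + 30 + 31 + 31 + 30 + 31 + 30 + 31 + 31 + 28 + 31 + 14 = 1344.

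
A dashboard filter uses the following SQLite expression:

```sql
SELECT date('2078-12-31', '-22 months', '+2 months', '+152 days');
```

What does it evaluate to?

2077-10-02

Adding -22 months to 2078-12-31 targets 2077-02-31. February 2077 has only 28 days, so SQLite normalizes the 3-day overflow forward to 2077-03-03.
Adding +2 months to 2077-03-03 gives 2077-05-03.
Applying '+152 days' to 2077-05-03: counting 152 days forward gives 2077-10-02.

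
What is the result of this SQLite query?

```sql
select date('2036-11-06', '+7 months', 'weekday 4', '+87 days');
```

Adding +7 months to 2036-11-06 gives 2037-06-06.
`weekday 4` advances to the next Thursday; 2037-06-06 is a Saturday, so it moves forward to 2037-06-11.
Applying '+87 days' to 2037-06-11: counting 87 days forward gives 2037-09-06.

2037-09-06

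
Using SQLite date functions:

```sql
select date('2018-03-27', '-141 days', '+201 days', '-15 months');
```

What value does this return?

2017-02-26

Applying '-141 days' to 2018-03-27: counting 141 days back gives 2017-11-06.
Applying '+201 days' to 2017-11-06: counting 201 days forward gives 2018-05-26.
Adding -15 months to 2018-05-26 gives 2017-02-26.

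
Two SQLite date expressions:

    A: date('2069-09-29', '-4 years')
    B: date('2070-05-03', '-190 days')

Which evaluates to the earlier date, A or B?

A = 2065-09-29.
B = 2069-10-25.
A is earlier.

A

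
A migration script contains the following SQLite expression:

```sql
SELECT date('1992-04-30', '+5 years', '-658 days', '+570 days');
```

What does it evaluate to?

Adding +5 years to 1992-04-30 gives 1997-04-30.
Applying '-658 days' to 1997-04-30: counting 658 days back gives 1995-07-12.
Applying '+570 days' to 1995-07-12: counting 570 days forward gives 1997-02-01.

1997-02-01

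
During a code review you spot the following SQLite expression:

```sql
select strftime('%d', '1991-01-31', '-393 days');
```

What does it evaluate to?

03

First apply '-393 days': 1991-01-31 → 1990-01-03.
`%d` extracts the 2-digit day of month: 03.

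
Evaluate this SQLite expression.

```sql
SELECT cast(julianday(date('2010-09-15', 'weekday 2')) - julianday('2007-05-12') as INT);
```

1228

`weekday 2` advances to the next Tuesday; 2010-09-15 is a Wednesday, so it moves forward to 2010-09-21.
19 days remain in May 2007 after the 12th (31 − 12).
Full months from June 2007 through August 2010 contribute their day counts.
Then 21 days into September 2010.
Total: 19 + 30 + 31 + 31 + 30 + 31 + 30 + 31 + 31 + 29 + 31 + 30 + 31 + 30 + 31 + 31 + 30 + 31 + 30 + 31 + 31 + 28 + 31 + 30 + 31 + 30 + 31 + 31 + 30 + 31 + 30 + 31 + 31 + 28 + 31 + 30 + 31 + 30 + 31 + 31 + 21 = 1228.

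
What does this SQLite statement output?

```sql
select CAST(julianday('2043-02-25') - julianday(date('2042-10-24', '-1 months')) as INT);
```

Adding -1 month to 2042-10-24 gives 2042-09-24.
6 days remain in September 2042 after the 24th (30 − 24).
October 2042: 31 days.
November 2042: 30 days.
December 2042: 31 days.
January 2043: 31 days.
Then 25 days into February 2043.
Total: 6 + 31 + 30 + 31 + 31 + 25 = 154.

154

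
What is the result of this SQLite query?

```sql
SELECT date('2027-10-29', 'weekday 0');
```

`weekday 0` advances to the next Sunday; 2027-10-29 is a Friday, so it moves forward to 2027-10-31.

2027-10-31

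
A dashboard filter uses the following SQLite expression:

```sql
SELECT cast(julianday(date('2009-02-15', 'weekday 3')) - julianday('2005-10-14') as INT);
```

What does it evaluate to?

`weekday 3` advances to the next Wednesday; 2009-02-15 is a Sunday, so it moves forward to 2009-02-18.
17 days remain in October 2005 after the 14th (31 − 14).
Full months from November 2005 through January 2009 contribute their day counts.
Then 18 days into February 2009.
Total: 17 + 30 + 31 + 31 + 28 + 31 + 30 + 31 + 30 + 31 + 31 + 30 + 31 + 30 + 31 + 31 + 28 + 31 + 30 + 31 + 30 + 31 + 31 + 30 + 31 + 30 + 31 + 31 + 29 + 31 + 30 + 31 + 30 + 31 + 31 + 30 + 31 + 30 + 31 + 31 + 18 = 1223.

1223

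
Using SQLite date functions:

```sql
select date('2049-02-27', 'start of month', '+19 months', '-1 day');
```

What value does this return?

2050-08-31

`start of month` rewinds 2049-02-27 to 2049-02-01.
Adding +19 months to 2049-02-01 gives 2050-09-01.
Going back 1 day from 2050-09-01 reaches 2050-08-31 (last day of August, 31 days).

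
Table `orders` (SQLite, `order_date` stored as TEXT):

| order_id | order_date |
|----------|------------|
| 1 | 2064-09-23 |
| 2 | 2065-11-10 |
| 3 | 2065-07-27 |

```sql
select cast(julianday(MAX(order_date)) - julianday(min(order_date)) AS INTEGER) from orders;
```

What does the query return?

MIN = 2064-09-23, MAX = 2065-11-10.
7 days remain in September 2064 after the 23rd (30 − 23).
Full months from October 2064 through October 2065 contribute their day counts.
Then 10 days into November 2065.
Total: 7 + 31 + 30 + 31 + 31 + 28 + 31 + 30 + 31 + 30 + 31 + 31 + 30 + 31 + 10 = 413.

413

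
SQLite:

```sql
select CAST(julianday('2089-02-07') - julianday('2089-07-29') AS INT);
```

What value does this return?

21 days remain in February 2089 after the 7th (28 − 7).
March 2089: 31 days.
April 2089: 30 days.
May 2089: 31 days.
June 2089: 30 days.
Then 29 days into July 2089.
Total: 21 + 31 + 30 + 31 + 30 + 29 = 172.
The subtraction is earlier − later, so the result is −172 → -172.

-172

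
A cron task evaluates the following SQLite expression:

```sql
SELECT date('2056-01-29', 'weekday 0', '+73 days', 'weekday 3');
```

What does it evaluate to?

2056-04-12

`weekday 0` advances to the next Sunday; 2056-01-29 is a Saturday, so it moves forward to 2056-01-30.
Applying '+73 days' to 2056-01-30: counting 73 days forward gives 2056-04-12.
`weekday 3` advances to the next Wednesday; 2056-04-12 is already a Wednesday, so it stays at 2056-04-12.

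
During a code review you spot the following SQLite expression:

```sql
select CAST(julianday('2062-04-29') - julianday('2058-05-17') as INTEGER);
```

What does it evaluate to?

14 days remain in May 2058 after the 17th (31 − 17).
Full months from June 2058 through March 2062 contribute their day counts.
Then 29 days into April 2062.
Total: 14 + 30 + 31 + 31 + 30 + 31 + 30 + 31 + 31 + 28 + 31 + 30 + 31 + 30 + 31 + 31 + 30 + 31 + 30 + 31 + 31 + 29 + 31 + 30 + 31 + 30 + 31 + 31 + 30 + 31 + 30 + 31 + 31 + 28 + 31 + 30 + 31 + 30 + 31 + 31 + 30 + 31 + 30 + 31 + 31 + 28 + 31 + 29 = 1443.

1443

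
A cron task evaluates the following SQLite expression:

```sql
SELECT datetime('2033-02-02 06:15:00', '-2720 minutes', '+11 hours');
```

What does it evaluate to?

2720 minutes = 45h 20m; -2720 minutes from 2033-02-02 06:15:00 is 2033-01-31 08:55:00 (crosses midnight).
+11 hours from 2033-01-31 08:55:00 is 2033-01-31 19:55:00.

2033-01-31 19:55:00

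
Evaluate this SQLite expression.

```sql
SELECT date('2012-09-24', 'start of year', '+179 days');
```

2012-06-28

`start of year` rewinds 2012-09-24 to 2012-01-01.
Applying '+179 days' to 2012-01-01: counting 179 days forward gives 2012-06-28.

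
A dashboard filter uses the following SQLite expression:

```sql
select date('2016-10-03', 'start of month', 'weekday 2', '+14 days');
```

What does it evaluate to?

`start of month` rewinds 2016-10-03 to 2016-10-01.
`weekday 2` advances to the next Tuesday; 2016-10-01 is a Saturday, so it moves forward to 2016-10-04.
Advancing 14 more days within October lands on 2016-10-18.

2016-10-18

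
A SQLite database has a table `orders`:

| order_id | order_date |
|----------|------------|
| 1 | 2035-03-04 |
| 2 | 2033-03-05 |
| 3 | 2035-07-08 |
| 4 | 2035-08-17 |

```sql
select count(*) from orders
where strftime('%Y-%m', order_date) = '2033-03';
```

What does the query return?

Rows with year-month 2033-03: 2033-03-05 → 1.

1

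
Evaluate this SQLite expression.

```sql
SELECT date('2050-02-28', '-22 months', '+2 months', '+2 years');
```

Adding -22 months to 2050-02-28 gives 2048-04-28.
Adding +2 months to 2048-04-28 gives 2048-06-28.
Adding +2 years to 2048-06-28 gives 2050-06-28.

2050-06-28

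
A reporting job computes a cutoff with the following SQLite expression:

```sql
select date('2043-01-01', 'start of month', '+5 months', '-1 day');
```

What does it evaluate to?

2043-05-31

`start of month` rewinds 2043-01-01 to 2043-01-01.
Adding +5 months to 2043-01-01 gives 2043-06-01.
Going back 1 day from 2043-06-01 reaches 2043-05-31 (last day of May, 31 days).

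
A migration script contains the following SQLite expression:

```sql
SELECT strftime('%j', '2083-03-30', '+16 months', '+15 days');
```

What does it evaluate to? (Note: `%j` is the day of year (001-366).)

227

First apply '+16 months', '+15 days': 2083-03-30 → 2084-08-14.
Day-of-year for 2084-08-14: days since 2084-01-01 inclusive = 227, zero-padded to 227.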